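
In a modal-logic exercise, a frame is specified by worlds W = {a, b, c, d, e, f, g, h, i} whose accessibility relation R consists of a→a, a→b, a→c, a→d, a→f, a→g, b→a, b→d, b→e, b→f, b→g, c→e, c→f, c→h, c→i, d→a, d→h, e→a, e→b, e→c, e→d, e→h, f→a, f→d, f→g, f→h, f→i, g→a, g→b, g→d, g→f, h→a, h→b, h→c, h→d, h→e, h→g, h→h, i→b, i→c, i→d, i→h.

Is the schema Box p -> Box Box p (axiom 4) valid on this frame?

No

The schema 4 characterises exactly the transitive frames.
Transitive: no — a R b and b R e, but not a R e.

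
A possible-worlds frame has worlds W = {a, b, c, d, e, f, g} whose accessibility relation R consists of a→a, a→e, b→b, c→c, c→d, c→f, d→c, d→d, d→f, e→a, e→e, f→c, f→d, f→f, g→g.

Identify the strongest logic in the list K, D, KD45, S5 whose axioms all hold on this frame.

Serial (axiom D): yes — every world has a successor (e.g. a R a).
Euclidean (axiom 5): yes — any two successors of a common world are R-related.
Transitive (axiom 4): yes — every two-step R-path is closed by a direct edge.
Reflexive (axiom T): yes — every world is R-related to itself.
So F validates K, D, KD45, S5. The strongest is S5.

S5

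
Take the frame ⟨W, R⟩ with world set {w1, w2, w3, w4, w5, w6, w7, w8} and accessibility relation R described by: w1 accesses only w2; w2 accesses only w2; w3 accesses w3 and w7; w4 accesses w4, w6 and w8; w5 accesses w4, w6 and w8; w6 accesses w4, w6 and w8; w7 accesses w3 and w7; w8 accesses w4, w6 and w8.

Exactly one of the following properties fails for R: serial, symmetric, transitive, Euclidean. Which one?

symmetric

Serial: yes — every world has a successor (e.g. w1 R w2).
Symmetric: no — w1 R w2 but not w2 R w1.
Transitive: yes — every two-step R-path is closed by a direct edge.
Euclidean: yes — any two successors of a common world are R-related.
Only symmetric fails.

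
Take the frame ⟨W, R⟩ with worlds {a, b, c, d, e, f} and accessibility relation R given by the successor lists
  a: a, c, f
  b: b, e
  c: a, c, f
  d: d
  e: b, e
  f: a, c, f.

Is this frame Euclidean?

Euclidean: yes — any two successors of a common world are R-related.

Yes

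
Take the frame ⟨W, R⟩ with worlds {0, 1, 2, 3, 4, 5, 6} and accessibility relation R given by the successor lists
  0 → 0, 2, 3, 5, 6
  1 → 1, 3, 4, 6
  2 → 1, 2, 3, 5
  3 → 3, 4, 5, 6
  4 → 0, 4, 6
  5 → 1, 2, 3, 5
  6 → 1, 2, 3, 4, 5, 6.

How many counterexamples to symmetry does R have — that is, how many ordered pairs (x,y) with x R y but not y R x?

13

Enumerating: (0,2), (0,3), (0,5), (0,6), (1,3), (1,4), (2,1), (2,3), (3,4), (4,0), (5,1), (6,2), (6,5).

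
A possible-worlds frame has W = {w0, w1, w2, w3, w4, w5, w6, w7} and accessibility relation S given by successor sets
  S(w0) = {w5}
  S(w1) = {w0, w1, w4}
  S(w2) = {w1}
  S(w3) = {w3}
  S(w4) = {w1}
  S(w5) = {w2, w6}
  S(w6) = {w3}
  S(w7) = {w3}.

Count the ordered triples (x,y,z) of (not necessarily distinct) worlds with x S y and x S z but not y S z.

Enumerating: (w0,w5,w5), (w1,w0,w0), (w1,w0,w1), (w1,w0,w4), (w1,w4,w0), (w1,w4,w4), (w5,w2,w2), (w5,w2,w6), (w5,w6,w2), (w5,w6,w6).

10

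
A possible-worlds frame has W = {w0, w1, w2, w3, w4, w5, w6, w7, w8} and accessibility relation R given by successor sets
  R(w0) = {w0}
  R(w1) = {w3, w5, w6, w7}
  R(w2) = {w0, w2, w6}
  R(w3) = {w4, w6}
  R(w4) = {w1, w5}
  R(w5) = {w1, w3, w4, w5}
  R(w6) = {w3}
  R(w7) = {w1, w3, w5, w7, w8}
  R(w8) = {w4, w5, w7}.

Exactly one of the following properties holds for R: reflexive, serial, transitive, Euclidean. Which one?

serial

Reflexive: no — w1 is not related to itself.
Serial: yes — every world has a successor (e.g. w0 R w0).
Transitive: no — w1 R w3 and w3 R w4, but not w1 R w4.
Euclidean: no — w1 R w3 and w1 R w5, but not w3 R w5.
Only serial holds.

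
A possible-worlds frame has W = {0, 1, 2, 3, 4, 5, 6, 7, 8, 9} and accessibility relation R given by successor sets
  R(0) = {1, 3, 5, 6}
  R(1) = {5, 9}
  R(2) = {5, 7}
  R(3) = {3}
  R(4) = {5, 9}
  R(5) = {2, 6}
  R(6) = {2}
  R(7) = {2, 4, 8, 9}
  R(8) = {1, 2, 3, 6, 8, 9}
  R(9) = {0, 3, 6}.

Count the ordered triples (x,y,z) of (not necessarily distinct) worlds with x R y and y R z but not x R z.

Enumerating: (0,1,9), (0,5,2), (0,6,2), (1,5,2), (1,5,6), (1,9,0), (1,9,3), (1,9,6), (2,5,2), (2,5,6), (2,7,2), (2,7,4), … and 27 more.
Total: 39.

39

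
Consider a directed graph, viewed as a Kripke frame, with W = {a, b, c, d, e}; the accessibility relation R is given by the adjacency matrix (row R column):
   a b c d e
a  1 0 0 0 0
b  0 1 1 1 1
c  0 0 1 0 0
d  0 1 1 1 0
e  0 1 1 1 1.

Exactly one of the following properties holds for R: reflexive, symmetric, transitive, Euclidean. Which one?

Reflexive: yes — every world is R-related to itself.
Symmetric: no — b R c but not c R b.
Transitive: no — d R b and b R e, but not d R e.
Euclidean: no — b R c and b R d, but not c R d.
Only reflexive holds.

reflexive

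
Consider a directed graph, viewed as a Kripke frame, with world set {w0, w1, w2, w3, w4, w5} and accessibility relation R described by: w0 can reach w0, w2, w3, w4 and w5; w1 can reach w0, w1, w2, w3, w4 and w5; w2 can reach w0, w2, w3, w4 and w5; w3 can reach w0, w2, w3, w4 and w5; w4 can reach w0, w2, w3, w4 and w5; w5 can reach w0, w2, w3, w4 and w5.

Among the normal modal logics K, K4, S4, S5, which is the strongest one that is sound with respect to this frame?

Transitive (axiom 4): yes — every two-step R-path is closed by a direct edge.
Reflexive (axiom T): yes — every world is R-related to itself.
Euclidean (axiom 5): no — w1 R w0 and w1 R w1, but not w0 R w1.
So F validates K, K4, S4; S5 would additionally require R to be Euclidean. The strongest is S4.

S4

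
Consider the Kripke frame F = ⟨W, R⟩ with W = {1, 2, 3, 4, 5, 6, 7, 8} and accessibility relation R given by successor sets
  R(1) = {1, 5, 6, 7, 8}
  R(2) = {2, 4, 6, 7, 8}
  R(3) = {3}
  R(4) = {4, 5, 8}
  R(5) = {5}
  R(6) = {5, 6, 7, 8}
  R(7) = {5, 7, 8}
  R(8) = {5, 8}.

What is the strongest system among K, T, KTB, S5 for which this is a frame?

Reflexive (axiom T): yes — every world is R-related to itself.
Symmetric (axiom B): no — 1 R 5 but not 5 R 1.
Euclidean (axiom 5): no — 1 R 5 and 1 R 6, but not 5 R 6.
So F validates K, T; KTB would additionally require R to be symmetric. The strongest is T.

T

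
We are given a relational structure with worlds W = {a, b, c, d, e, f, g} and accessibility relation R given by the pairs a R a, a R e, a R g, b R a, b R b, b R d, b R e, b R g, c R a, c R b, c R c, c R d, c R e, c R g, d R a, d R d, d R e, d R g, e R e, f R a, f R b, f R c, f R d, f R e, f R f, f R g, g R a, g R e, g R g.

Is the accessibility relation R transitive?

Transitive: yes — every two-step R-path is closed by a direct edge.

Yes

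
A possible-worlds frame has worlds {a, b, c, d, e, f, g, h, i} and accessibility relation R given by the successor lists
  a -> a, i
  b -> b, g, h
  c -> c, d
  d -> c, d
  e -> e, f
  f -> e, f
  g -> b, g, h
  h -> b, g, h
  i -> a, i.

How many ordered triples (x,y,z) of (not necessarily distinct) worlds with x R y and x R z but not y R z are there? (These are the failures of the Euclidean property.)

0

R is Euclidean; there are no such tuples.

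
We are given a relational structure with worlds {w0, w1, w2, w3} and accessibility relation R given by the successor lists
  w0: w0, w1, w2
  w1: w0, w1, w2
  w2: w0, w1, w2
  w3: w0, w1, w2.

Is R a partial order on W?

No

Reflexive: no — w3 is not related to itself.
Transitive: yes — every two-step R-path is closed by a direct edge.
Antisymmetric: no — w0 R w1 and w1 R w0 with w0 ≠ w1.
So R is not a partial order.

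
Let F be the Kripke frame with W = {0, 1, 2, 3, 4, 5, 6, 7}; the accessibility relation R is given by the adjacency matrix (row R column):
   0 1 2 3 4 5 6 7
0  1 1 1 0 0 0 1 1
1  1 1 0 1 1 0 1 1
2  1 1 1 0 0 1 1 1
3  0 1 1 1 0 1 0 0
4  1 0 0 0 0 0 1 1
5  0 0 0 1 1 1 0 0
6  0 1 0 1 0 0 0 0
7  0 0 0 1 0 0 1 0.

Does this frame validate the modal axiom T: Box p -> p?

No

By correspondence theory, T is valid on a frame iff R is reflexive.
Reflexive: no — 4 is not related to itself.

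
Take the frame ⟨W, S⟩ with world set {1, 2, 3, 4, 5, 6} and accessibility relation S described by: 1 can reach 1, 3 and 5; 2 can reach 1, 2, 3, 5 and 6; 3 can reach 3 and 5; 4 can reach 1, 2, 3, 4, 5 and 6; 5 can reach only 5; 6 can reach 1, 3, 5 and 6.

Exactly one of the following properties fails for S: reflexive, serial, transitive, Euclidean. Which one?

Euclidean

Reflexive: yes — every world is S-related to itself.
Serial: yes — every world has a successor (e.g. 1 S 1).
Transitive: yes — every two-step S-path is closed by a direct edge.
Euclidean: no — 1 S 5 and 1 S 3, but not 5 S 3.
Only Euclidean fails.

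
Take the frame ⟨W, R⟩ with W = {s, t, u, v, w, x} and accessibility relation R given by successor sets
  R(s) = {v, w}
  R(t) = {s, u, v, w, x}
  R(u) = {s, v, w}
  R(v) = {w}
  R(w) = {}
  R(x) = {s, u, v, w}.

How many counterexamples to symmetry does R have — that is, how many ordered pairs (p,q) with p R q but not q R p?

Enumerating: (s,v), (s,w), (t,s), (t,u), (t,v), (t,w), (t,x), (u,s), (u,v), (u,w), (v,w), (x,s), (x,u), (x,v), (x,w).

15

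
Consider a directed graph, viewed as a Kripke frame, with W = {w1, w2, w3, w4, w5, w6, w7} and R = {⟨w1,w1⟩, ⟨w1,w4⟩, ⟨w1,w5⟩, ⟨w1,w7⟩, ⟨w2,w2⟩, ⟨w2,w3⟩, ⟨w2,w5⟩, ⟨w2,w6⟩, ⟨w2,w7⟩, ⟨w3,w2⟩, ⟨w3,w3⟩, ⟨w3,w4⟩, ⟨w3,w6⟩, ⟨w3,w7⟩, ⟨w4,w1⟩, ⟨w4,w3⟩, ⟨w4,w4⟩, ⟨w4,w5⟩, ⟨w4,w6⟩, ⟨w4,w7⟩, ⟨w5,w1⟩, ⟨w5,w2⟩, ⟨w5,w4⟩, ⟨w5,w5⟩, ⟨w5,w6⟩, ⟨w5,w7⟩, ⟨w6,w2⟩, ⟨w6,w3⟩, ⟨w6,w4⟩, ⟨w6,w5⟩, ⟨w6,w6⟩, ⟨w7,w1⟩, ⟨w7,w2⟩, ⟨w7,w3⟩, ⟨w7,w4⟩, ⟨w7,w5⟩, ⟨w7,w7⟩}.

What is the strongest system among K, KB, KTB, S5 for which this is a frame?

KTB

Symmetric (axiom B): yes — every pair in R has its reverse in R.
Reflexive (axiom T): yes — every world is R-related to itself.
Euclidean (axiom 5): no — w2 R w3 and w2 R w5, but not w3 R w5.
So F validates K, KB, KTB; S5 would additionally require R to be Euclidean. The strongest is KTB.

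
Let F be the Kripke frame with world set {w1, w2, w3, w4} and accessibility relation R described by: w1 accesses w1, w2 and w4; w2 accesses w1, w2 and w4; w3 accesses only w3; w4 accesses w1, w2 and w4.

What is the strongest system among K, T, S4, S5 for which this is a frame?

Reflexive (axiom T): yes — every world is R-related to itself.
Transitive (axiom 4): yes — every two-step R-path is closed by a direct edge.
Euclidean (axiom 5): yes — any two successors of a common world are R-related.
So F validates K, T, S4, S5. The strongest is S5.

S5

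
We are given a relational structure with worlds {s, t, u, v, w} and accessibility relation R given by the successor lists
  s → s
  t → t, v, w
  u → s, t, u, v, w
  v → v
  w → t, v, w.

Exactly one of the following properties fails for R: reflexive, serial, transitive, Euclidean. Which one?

Reflexive: yes — every world is R-related to itself.
Serial: yes — every world has a successor (e.g. s R s).
Transitive: yes — every two-step R-path is closed by a direct edge.
Euclidean: no — t R v and t R w, but not v R w.
Only Euclidean fails.

Euclidean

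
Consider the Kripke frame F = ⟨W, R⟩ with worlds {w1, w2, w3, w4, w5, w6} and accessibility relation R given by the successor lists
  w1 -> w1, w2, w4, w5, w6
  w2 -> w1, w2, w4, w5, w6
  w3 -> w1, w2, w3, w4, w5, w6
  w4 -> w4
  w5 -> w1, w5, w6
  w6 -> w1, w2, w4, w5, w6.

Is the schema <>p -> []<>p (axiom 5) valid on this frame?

No

The schema 5 characterises exactly the Euclidean frames.
Euclidean: no — w1 R w4 and w1 R w2, but not w4 R w2.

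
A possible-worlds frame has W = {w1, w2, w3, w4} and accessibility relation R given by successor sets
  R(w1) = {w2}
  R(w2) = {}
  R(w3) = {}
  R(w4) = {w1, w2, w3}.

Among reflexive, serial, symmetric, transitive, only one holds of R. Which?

transitive

Reflexive: no — w1 is not related to itself.
Serial: no — w2 has no R-successor.
Symmetric: no — w1 R w2 but not w2 R w1.
Transitive: yes — every two-step R-path is closed by a direct edge.
Only transitive holds.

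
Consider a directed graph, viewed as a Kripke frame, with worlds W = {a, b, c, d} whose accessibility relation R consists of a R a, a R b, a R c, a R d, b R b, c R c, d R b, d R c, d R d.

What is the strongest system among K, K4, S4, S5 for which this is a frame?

S4

Transitive (axiom 4): yes — every two-step R-path is closed by a direct edge.
Reflexive (axiom T): yes — every world is R-related to itself.
Euclidean (axiom 5): no — a R b and a R c, but not b R c.
So F validates K, K4, S4; S5 would additionally require R to be Euclidean. The strongest is S4.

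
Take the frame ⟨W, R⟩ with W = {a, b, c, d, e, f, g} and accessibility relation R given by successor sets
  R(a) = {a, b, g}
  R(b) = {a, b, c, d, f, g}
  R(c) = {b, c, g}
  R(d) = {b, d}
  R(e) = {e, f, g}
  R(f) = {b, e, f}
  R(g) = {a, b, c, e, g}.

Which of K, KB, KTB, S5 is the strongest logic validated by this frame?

KTB

Symmetric (axiom B): yes — every pair in R has its reverse in R.
Reflexive (axiom T): yes — every world is R-related to itself.
Euclidean (axiom 5): no — b R a and b R c, but not a R c.
So F validates K, KB, KTB; S5 would additionally require R to be Euclidean. The strongest is KTB.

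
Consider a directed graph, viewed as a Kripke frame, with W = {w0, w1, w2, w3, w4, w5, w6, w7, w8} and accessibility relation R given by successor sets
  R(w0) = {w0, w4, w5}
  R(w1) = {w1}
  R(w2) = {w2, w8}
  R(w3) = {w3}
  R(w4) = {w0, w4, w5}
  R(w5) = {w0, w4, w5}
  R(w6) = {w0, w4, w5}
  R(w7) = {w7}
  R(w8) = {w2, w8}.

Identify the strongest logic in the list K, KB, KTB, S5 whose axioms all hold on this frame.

K

Symmetric (axiom B): no — w6 R w0 but not w0 R w6.
Reflexive (axiom T): no — w6 is not related to itself.
Euclidean (axiom 5): yes — any two successors of a common world are R-related.
So F validates K; KB would additionally require R to be symmetric. The strongest is K.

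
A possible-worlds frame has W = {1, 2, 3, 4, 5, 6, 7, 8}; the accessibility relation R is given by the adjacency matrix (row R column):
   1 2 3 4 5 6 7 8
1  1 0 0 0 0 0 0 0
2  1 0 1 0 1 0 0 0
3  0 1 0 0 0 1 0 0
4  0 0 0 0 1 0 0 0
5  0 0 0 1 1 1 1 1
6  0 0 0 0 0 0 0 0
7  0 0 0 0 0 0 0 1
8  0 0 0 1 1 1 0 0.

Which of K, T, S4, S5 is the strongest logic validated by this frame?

K

Reflexive (axiom T): no — 2 is not related to itself.
Transitive (axiom 4): no — 2 R 3 and 3 R 6, but not 2 R 6.
Euclidean (axiom 5): no — 2 R 1 and 2 R 3, but not 1 R 3.
So F validates K; T would additionally require R to be reflexive. The strongest is K.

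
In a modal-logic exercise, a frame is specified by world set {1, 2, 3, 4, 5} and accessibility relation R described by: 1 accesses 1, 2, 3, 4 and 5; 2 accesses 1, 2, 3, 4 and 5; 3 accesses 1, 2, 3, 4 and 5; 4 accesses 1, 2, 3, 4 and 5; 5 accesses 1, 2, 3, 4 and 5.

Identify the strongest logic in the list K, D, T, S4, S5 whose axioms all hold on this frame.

S5

Serial (axiom D): yes — every world has a successor (e.g. 1 R 1).
Reflexive (axiom T): yes — every world is R-related to itself.
Transitive (axiom 4): yes — every two-step R-path is closed by a direct edge.
Euclidean (axiom 5): yes — any two successors of a common world are R-related.
So F validates K, D, T, S4, S5. The strongest is S5.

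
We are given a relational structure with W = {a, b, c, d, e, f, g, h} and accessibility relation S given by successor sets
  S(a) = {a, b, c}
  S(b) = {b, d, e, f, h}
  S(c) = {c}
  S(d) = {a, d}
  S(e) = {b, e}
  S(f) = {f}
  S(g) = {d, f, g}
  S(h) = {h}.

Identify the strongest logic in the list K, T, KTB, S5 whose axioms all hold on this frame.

Reflexive (axiom T): yes — every world is S-related to itself.
Symmetric (axiom B): no — a S b but not b S a.
Euclidean (axiom 5): no — a S b and a S c, but not b S c.
So F validates K, T; KTB would additionally require S to be symmetric. The strongest is T.

T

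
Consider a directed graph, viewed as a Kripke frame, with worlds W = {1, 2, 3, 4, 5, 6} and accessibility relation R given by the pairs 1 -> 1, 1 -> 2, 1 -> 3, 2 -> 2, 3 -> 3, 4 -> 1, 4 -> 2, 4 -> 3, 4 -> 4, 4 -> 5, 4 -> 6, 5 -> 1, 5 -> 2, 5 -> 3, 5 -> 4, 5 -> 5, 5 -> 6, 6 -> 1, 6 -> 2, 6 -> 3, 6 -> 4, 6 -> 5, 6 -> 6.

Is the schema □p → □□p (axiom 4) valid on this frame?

Yes

By correspondence theory, 4 is valid on a frame iff R is transitive.
Transitive: yes — every two-step R-path is closed by a direct edge.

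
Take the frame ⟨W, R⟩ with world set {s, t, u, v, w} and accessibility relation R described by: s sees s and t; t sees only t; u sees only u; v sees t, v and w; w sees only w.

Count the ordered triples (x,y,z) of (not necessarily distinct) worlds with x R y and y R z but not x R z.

R is transitive; there are no such tuples.

0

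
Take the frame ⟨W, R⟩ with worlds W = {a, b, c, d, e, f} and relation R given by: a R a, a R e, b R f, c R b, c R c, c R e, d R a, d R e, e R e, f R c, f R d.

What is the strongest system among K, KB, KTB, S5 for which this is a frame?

K

Symmetric (axiom B): no — a R e but not e R a.
Reflexive (axiom T): no — b is not related to itself.
Euclidean (axiom 5): no — c R b and c R e, but not b R e.
So F validates K; KB would additionally require R to be symmetric. The strongest is K.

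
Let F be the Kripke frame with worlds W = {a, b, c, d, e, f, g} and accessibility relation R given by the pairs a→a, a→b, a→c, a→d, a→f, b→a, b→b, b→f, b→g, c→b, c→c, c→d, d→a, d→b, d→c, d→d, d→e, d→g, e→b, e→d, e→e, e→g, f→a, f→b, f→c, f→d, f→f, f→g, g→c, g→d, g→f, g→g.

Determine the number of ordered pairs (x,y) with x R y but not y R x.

Enumerating: (a,c), (b,g), (c,b), (d,b), (e,b), (e,g), (f,c), (f,d), (g,c).

9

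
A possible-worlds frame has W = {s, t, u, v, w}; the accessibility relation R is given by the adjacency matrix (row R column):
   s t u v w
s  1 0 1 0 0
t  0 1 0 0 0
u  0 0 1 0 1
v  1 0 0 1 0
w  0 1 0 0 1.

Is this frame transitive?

Transitive: no — s R u and u R w, but not s R w.

No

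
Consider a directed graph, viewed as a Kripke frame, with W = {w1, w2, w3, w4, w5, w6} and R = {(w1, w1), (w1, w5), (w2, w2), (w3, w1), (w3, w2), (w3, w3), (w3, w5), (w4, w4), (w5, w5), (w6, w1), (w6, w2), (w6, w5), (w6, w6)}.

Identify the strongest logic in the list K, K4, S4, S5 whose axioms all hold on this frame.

Transitive (axiom 4): yes — every two-step R-path is closed by a direct edge.
Reflexive (axiom T): yes — every world is R-related to itself.
Euclidean (axiom 5): no — w3 R w1 and w3 R w2, but not w1 R w2.
So F validates K, K4, S4; S5 would additionally require R to be Euclidean. The strongest is S4.

S4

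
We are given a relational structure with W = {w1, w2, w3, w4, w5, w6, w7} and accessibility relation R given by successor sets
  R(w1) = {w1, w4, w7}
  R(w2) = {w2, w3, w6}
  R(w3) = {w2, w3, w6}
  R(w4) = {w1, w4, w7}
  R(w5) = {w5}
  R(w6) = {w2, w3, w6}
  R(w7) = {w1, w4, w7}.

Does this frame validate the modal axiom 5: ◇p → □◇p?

Yes

Axiom 5 corresponds to the accessibility relation being Euclidean.
Euclidean: yes — any two successors of a common world are R-related.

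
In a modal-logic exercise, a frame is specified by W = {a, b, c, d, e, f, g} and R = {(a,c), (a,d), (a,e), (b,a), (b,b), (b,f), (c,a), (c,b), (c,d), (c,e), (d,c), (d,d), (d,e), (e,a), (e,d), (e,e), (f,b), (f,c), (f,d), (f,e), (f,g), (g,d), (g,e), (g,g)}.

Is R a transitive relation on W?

Transitive: no — a R c and c R b, but not a R b.

No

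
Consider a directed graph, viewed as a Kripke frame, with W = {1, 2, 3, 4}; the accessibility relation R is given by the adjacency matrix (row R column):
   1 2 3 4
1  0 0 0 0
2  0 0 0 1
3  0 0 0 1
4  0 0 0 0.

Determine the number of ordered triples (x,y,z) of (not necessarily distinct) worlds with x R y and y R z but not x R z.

R is transitive; there are no such tuples.

0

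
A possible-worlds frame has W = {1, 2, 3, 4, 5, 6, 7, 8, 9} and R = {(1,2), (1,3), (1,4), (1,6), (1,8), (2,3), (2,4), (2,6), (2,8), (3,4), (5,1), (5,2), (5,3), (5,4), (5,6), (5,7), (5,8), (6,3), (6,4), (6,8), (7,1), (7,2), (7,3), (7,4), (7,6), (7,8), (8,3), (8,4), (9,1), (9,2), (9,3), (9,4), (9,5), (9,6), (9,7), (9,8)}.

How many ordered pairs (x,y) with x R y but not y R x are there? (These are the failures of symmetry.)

Enumerating: (1,2), (1,3), (1,4), (1,6), (1,8), (2,3), (2,4), (2,6), (2,8), (3,4), (5,1), (5,2), … and 24 more.
Total: 36.

36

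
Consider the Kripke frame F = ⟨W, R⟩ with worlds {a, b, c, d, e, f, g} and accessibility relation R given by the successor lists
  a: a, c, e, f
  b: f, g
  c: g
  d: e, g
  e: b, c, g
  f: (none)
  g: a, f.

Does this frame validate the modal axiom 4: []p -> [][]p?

No

The schema 4 characterises exactly the transitive frames.
Transitive: no — a R c and c R g, but not a R g.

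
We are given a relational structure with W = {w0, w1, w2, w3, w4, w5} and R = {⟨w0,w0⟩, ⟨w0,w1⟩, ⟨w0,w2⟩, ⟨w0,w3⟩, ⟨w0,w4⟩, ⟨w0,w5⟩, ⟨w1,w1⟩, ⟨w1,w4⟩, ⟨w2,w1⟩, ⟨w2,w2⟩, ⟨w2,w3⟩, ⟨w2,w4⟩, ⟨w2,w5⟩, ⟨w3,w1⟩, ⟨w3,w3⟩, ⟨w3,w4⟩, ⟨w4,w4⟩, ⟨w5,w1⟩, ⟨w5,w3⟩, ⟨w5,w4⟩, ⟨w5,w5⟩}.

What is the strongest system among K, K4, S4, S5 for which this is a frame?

S4

Transitive (axiom 4): yes — every two-step R-path is closed by a direct edge.
Reflexive (axiom T): yes — every world is R-related to itself.
Euclidean (axiom 5): no — w0 R w1 and w0 R w2, but not w1 R w2.
So F validates K, K4, S4; S5 would additionally require R to be Euclidean. The strongest is S4.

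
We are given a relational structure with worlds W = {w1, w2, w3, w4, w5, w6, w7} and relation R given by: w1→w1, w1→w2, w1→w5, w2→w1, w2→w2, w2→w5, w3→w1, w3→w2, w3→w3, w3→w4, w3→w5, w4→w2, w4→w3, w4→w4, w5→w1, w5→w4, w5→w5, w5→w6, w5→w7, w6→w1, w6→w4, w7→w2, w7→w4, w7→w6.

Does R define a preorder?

No

Reflexive: no — w6 is not related to itself.
Transitive: no — w1 R w5 and w5 R w4, but not w1 R w4.
So R is not a preorder.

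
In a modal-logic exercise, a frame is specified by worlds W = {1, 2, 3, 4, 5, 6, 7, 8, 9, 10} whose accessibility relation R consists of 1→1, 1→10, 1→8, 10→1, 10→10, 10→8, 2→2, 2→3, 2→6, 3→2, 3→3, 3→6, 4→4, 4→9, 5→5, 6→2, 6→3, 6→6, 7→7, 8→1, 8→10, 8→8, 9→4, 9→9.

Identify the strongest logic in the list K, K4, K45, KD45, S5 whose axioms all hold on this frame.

S5

Transitive (axiom 4): yes — every two-step R-path is closed by a direct edge.
Euclidean (axiom 5): yes — any two successors of a common world are R-related.
Serial (axiom D): yes — every world has a successor (e.g. 1 R 1).
Reflexive (axiom T): yes — every world is R-related to itself.
So F validates K, K4, K45, KD45, S5. The strongest is S5.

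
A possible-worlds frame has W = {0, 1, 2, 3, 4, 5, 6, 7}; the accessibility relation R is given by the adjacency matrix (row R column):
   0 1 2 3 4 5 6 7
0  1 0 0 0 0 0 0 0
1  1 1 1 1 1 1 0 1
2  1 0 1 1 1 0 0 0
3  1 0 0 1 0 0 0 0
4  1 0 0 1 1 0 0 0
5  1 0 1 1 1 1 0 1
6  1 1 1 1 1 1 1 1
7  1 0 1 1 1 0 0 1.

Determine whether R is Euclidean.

No

Euclidean: no — 1 R 0 and 1 R 2, but not 0 R 2.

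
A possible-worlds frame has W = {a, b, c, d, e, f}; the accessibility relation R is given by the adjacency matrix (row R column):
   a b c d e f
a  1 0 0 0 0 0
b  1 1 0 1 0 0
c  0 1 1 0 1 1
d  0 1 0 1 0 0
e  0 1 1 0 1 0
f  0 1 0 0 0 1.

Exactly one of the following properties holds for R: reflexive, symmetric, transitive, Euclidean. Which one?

Reflexive: yes — every world is R-related to itself.
Symmetric: no — b R a but not a R b.
Transitive: no — c R b and b R a, but not c R a.
Euclidean: no — b R a and b R d, but not a R d.
Only reflexive holds.

reflexive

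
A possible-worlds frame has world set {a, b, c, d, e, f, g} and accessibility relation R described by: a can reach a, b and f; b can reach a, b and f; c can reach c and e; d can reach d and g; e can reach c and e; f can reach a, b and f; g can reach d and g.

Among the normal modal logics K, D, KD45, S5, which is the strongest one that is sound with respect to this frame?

Serial (axiom D): yes — every world has a successor (e.g. a R a).
Euclidean (axiom 5): yes — any two successors of a common world are R-related.
Transitive (axiom 4): yes — every two-step R-path is closed by a direct edge.
Reflexive (axiom T): yes — every world is R-related to itself.
So F validates K, D, KD45, S5. The strongest is S5.

S5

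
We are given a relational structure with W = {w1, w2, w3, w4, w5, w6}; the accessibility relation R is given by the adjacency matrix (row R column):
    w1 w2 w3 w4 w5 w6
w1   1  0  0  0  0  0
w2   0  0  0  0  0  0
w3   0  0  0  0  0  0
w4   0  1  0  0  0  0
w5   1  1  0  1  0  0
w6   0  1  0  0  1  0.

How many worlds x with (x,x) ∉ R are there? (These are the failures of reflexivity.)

Enumerating: w2, w3, w4, w5, w6.

5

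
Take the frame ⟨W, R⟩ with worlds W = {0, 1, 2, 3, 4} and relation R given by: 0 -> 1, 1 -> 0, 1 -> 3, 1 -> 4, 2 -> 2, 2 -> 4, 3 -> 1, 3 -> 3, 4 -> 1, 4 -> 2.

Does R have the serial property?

Serial: yes — every world has a successor (e.g. 0 R 1).

Yes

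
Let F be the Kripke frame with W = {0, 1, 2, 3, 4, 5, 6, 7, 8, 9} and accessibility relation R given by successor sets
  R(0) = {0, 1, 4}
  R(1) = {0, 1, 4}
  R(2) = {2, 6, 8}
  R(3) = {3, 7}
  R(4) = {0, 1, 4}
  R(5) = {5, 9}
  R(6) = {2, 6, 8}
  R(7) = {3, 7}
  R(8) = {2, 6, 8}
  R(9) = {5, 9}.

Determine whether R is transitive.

Transitive: yes — every two-step R-path is closed by a direct edge.

Yes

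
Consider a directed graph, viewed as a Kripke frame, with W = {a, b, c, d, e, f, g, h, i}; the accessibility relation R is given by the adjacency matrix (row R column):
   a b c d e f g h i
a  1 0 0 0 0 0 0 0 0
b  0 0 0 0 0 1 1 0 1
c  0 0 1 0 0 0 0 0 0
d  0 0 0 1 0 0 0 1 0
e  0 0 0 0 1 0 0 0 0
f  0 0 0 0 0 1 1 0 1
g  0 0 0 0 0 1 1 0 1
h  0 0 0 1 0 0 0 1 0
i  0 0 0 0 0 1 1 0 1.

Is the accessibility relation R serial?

Yes

Serial: yes — every world has a successor (e.g. a R a).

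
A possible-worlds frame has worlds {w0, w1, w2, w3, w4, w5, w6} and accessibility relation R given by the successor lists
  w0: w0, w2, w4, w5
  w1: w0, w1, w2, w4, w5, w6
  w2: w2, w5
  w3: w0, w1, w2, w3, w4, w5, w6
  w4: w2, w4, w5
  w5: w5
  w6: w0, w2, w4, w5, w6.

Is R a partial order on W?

Reflexive: yes — every world is R-related to itself.
Transitive: yes — every two-step R-path is closed by a direct edge.
Antisymmetric: yes — no distinct pair is related both ways.
So R is a partial order.

Yes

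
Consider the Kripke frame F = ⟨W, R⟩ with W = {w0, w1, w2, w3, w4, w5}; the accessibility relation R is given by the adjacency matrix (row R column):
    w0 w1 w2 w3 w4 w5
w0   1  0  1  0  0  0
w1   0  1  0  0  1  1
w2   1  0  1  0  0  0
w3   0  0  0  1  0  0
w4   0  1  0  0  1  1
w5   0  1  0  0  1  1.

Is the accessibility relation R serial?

Serial: yes — every world has a successor (e.g. w0 R w0).

Yes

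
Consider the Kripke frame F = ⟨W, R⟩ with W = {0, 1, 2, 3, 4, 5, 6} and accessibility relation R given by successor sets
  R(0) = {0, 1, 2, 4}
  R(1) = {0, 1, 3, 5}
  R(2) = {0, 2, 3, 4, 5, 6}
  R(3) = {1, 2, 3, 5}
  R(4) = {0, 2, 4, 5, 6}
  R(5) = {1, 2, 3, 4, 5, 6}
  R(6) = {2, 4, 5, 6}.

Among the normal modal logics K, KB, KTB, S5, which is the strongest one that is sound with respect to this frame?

Symmetric (axiom B): yes — every pair in R has its reverse in R.
Reflexive (axiom T): yes — every world is R-related to itself.
Euclidean (axiom 5): no — 0 R 1 and 0 R 2, but not 1 R 2.
So F validates K, KB, KTB; S5 would additionally require R to be Euclidean. The strongest is KTB.

KTB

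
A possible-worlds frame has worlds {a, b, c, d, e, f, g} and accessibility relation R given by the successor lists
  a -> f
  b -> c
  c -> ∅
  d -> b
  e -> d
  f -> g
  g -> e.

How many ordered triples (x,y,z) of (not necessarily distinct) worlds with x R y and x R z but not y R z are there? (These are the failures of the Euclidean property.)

6

Enumerating: (a,f,f), (b,c,c), (d,b,b), (e,d,d), (f,g,g), (g,e,e).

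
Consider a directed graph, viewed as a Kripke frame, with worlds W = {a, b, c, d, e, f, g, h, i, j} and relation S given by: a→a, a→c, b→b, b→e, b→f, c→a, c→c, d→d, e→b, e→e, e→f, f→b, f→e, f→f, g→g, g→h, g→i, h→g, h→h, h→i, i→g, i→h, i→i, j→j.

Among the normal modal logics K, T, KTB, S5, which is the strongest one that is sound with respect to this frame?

S5

Reflexive (axiom T): yes — every world is S-related to itself.
Symmetric (axiom B): yes — every pair in S has its reverse in S.
Euclidean (axiom 5): yes — any two successors of a common world are S-related.
So F validates K, T, KTB, S5. The strongest is S5.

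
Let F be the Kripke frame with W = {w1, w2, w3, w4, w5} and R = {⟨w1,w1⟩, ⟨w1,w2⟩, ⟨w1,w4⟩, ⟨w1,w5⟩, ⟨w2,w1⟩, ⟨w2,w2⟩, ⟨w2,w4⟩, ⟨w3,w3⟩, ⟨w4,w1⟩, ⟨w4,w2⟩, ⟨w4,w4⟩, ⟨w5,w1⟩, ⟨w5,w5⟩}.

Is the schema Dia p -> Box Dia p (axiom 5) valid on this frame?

No

The schema 5 characterises exactly the Euclidean frames.
Euclidean: no — w1 R w2 and w1 R w5, but not w2 R w5.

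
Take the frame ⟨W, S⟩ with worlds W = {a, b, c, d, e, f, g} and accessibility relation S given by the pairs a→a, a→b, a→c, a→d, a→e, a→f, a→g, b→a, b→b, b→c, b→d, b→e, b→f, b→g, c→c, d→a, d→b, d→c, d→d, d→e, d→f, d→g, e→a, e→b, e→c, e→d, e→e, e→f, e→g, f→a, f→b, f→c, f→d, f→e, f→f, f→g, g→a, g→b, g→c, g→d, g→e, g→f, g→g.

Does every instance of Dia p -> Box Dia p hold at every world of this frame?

No

The schema 5 characterises exactly the Euclidean frames.
Euclidean: no — a S c and a S b, but not c S b.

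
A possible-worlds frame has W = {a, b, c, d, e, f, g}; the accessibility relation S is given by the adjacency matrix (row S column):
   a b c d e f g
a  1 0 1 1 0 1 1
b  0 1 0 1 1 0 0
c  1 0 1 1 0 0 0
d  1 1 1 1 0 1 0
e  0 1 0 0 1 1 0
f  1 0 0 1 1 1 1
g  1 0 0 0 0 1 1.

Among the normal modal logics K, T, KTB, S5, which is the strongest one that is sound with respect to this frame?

Reflexive (axiom T): yes — every world is S-related to itself.
Symmetric (axiom B): yes — every pair in S has its reverse in S.
Euclidean (axiom 5): no — a S c and a S f, but not c S f.
So F validates K, T, KTB; S5 would additionally require S to be Euclidean. The strongest is KTB.

KTB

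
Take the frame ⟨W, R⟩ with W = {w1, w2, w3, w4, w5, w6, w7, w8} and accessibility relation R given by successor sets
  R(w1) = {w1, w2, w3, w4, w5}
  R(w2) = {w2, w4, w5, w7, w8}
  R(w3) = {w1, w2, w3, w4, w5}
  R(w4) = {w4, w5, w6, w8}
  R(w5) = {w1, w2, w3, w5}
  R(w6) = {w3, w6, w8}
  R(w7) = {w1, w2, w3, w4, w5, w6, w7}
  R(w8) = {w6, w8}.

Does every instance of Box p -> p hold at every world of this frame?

Yes

The schema T characterises exactly the reflexive frames.
Reflexive: yes — every world is R-related to itself.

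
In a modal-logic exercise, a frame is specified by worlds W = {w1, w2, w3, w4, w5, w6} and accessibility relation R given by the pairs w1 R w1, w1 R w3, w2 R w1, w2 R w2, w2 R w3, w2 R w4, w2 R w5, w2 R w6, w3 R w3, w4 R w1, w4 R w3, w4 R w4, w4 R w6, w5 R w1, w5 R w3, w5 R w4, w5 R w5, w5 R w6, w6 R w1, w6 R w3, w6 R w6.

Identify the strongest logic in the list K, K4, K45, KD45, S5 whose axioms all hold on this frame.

K4

Transitive (axiom 4): yes — every two-step R-path is closed by a direct edge.
Euclidean (axiom 5): no — w2 R w1 and w2 R w4, but not w1 R w4.
Serial (axiom D): yes — every world has a successor (e.g. w1 R w1).
Reflexive (axiom T): yes — every world is R-related to itself.
So F validates K, K4; K45 would additionally require R to be Euclidean. The strongest is K4.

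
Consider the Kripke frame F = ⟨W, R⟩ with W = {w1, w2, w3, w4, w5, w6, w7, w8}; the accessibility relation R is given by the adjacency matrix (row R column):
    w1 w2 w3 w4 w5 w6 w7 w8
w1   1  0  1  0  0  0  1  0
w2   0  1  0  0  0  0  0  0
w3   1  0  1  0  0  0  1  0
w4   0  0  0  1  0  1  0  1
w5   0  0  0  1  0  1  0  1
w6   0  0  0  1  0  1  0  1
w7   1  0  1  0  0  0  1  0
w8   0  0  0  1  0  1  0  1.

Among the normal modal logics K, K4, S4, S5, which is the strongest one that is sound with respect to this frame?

K4

Transitive (axiom 4): yes — every two-step R-path is closed by a direct edge.
Reflexive (axiom T): no — w5 is not related to itself.
Euclidean (axiom 5): yes — any two successors of a common world are R-related.
So F validates K, K4; S4 would additionally require R to be reflexive. The strongest is K4.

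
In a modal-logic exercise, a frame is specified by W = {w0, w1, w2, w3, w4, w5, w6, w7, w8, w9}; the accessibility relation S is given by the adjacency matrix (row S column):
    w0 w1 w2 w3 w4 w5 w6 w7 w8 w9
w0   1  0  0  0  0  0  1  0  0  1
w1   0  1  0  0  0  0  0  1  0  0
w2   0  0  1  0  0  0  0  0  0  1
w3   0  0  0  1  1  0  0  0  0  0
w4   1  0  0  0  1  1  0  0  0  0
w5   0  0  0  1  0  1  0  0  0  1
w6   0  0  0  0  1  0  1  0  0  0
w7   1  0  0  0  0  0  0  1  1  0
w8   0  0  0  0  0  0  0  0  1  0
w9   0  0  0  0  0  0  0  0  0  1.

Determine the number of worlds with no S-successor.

S is serial; there are no such worlds.

0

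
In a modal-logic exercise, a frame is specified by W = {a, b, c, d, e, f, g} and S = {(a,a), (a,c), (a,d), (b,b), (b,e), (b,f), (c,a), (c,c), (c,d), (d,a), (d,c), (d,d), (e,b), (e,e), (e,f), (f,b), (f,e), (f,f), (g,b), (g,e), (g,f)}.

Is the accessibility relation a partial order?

No

Reflexive: no — g is not related to itself.
Transitive: yes — every two-step S-path is closed by a direct edge.
Antisymmetric: no — a S c and c S a with a ≠ c.
So S is not a partial order.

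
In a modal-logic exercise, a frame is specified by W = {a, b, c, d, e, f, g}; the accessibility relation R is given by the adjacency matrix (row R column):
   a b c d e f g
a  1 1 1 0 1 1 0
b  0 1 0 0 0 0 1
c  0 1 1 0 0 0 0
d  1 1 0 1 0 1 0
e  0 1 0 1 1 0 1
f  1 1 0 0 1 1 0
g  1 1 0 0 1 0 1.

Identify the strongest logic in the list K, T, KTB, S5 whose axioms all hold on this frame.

T

Reflexive (axiom T): yes — every world is R-related to itself.
Symmetric (axiom B): no — a R b but not b R a.
Euclidean (axiom 5): no — a R b and a R c, but not b R c.
So F validates K, T; KTB would additionally require R to be symmetric. The strongest is T.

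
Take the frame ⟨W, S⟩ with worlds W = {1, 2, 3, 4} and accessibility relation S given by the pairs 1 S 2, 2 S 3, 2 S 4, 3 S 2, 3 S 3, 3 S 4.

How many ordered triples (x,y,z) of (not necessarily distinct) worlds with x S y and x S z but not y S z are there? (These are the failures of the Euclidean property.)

Enumerating: (1,2,2), (2,4,3), (2,4,4), (3,2,2), (3,4,2), (3,4,3), (3,4,4).

7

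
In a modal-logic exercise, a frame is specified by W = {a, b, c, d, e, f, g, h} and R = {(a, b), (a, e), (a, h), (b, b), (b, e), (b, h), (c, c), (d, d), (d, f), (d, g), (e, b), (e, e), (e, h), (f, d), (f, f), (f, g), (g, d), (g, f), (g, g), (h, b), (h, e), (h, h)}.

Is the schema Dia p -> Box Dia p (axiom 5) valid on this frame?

By correspondence theory, 5 is valid on a frame iff R is Euclidean.
Euclidean: yes — any two successors of a common world are R-related.

Yes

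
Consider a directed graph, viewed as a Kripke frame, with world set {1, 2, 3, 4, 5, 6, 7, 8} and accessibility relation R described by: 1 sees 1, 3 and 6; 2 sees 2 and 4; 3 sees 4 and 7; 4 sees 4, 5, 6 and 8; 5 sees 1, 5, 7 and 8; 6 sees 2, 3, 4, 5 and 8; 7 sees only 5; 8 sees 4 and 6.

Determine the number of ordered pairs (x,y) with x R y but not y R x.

11

Enumerating: (1,3), (1,6), (2,4), (3,4), (3,7), (4,5), (5,1), (5,8), (6,2), (6,3), (6,5).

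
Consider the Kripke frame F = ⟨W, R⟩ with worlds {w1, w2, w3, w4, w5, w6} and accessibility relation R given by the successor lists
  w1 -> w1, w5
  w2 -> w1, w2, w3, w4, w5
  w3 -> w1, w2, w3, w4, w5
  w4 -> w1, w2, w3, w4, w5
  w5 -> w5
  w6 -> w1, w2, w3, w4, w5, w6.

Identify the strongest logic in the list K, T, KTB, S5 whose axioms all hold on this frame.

T

Reflexive (axiom T): yes — every world is R-related to itself.
Symmetric (axiom B): no — w1 R w5 but not w5 R w1.
Euclidean (axiom 5): no — w2 R w1 and w2 R w3, but not w1 R w3.
So F validates K, T; KTB would additionally require R to be symmetric. The strongest is T.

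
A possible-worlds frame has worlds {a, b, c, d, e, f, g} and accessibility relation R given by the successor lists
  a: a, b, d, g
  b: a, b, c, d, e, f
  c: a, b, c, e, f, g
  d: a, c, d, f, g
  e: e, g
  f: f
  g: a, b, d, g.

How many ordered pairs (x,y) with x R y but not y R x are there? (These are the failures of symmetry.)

11

Enumerating: (b,d), (b,e), (b,f), (c,a), (c,e), (c,f), (c,g), (d,c), (d,f), (e,g), (g,b).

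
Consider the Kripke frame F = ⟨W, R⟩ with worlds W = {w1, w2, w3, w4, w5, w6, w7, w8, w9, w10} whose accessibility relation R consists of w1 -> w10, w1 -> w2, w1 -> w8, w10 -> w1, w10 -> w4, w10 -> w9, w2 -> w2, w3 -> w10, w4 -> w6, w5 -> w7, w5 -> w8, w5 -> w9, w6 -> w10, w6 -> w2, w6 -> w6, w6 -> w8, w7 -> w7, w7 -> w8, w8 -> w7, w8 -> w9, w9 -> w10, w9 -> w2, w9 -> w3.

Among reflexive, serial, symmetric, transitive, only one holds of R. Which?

serial

Reflexive: no — w1 is not related to itself.
Serial: yes — every world has a successor (e.g. w1 R w10).
Symmetric: no — w1 R w2 but not w2 R w1.
Transitive: no — w1 R w10 and w10 R w4, but not w1 R w4.
Only serial holds.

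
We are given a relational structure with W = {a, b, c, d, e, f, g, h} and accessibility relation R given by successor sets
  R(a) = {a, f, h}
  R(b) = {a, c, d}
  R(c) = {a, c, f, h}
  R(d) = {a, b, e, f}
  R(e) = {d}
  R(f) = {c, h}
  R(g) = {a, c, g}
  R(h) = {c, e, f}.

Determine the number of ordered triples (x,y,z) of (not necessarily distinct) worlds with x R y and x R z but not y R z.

Enumerating: (a,f,a), (a,f,f), (a,h,a), (a,h,h), (b,a,c), (b,a,d), (b,c,d), (b,d,c), (b,d,d), (c,a,c), (c,f,a), (c,f,f), … and 26 more.
Total: 38.

38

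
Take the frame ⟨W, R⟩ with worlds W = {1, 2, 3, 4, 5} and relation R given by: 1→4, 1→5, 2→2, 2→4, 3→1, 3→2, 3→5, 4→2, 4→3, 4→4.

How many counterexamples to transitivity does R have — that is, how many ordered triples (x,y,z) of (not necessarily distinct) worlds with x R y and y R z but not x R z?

7

Enumerating: (1,4,2), (1,4,3), (2,4,3), (3,1,4), (3,2,4), (4,3,1), (4,3,5).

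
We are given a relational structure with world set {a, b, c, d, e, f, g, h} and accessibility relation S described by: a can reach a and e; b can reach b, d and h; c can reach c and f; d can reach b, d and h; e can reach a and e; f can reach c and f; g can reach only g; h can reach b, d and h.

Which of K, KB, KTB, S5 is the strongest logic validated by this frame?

S5

Symmetric (axiom B): yes — every pair in S has its reverse in S.
Reflexive (axiom T): yes — every world is S-related to itself.
Euclidean (axiom 5): yes — any two successors of a common world are S-related.
So F validates K, KB, KTB, S5. The strongest is S5.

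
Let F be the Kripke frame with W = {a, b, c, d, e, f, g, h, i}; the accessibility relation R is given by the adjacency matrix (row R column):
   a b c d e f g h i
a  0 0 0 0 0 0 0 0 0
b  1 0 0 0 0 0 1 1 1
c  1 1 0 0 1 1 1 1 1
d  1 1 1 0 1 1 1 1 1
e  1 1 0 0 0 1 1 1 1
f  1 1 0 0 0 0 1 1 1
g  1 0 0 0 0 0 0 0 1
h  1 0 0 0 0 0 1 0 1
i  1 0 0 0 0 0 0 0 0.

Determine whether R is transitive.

Transitive: yes — every two-step R-path is closed by a direct edge.

Yes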